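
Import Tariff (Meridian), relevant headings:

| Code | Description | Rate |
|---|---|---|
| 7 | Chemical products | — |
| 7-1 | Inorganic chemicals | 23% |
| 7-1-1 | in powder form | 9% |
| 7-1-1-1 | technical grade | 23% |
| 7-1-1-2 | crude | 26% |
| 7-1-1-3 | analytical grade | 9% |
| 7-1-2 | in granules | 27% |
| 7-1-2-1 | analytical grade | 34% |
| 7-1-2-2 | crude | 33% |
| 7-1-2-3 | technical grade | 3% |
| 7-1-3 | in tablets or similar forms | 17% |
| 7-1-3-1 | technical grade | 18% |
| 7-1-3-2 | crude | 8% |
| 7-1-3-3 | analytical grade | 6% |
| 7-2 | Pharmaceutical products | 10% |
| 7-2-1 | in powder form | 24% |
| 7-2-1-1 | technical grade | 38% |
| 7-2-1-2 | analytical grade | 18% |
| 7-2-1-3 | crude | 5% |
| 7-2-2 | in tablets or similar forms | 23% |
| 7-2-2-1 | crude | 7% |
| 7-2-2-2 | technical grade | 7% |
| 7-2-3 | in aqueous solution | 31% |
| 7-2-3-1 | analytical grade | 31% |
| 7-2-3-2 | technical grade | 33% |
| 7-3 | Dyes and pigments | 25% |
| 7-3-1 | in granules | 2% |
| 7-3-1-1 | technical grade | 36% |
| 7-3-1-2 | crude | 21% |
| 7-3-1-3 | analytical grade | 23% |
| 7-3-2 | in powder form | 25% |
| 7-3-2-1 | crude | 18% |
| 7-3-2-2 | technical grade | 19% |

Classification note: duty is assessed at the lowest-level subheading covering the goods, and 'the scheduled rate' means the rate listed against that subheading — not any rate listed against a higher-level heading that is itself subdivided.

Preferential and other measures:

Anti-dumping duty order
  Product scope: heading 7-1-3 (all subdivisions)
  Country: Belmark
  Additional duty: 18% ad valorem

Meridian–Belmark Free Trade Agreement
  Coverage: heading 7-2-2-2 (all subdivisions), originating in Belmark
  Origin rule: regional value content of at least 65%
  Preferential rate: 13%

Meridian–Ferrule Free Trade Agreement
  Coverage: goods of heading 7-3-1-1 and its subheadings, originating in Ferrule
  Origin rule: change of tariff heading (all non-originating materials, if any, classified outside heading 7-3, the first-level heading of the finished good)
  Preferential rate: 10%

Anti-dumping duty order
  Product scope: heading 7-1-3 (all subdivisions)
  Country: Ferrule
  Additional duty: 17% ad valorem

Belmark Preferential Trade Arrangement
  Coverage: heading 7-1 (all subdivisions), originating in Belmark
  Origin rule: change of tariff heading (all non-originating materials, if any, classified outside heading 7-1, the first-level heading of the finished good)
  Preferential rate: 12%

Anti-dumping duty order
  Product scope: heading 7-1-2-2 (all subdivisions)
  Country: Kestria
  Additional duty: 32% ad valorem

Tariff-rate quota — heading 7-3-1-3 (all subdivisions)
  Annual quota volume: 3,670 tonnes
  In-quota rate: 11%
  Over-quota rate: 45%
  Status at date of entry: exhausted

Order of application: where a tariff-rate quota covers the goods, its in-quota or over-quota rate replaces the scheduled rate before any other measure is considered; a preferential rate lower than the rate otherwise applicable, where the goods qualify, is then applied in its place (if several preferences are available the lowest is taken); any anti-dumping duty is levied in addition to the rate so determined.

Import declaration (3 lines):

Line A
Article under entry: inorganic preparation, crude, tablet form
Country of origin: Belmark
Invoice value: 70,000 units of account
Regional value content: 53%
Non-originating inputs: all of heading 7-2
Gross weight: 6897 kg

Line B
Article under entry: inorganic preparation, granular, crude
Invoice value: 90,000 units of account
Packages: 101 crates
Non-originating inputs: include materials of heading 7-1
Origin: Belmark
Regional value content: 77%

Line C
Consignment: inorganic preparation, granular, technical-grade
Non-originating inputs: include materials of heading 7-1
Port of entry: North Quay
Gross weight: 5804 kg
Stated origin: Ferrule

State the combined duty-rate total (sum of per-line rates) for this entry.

62%

Line A: inorganic → 7-1; tablet form → 7-1-3; crude → 7-1-3-2. Scheduled 8%. Belmark agreement on 7-2-2-2: 7-1-3-2 not covered; Belmark agreement on 7-1: CTH met → 12% available; preference 12% not lower than 8% → no reduction; anti-dumping (Belmark, 7-1-3): +18%; total 8% + 18% = 26%. → 26%.
Line B: inorganic → 7-1; granular → 7-1-2; crude → 7-1-2-2. Scheduled 33%. Belmark agreement on 7-2-2-2: 7-1-2-2 not covered; Belmark agreement on 7-1: CTH not met. → 33%.
Line C: inorganic → 7-1; granular → 7-1-2; technical-grade → 7-1-2-3. Scheduled 3%. Ferrule agreement on 7-3-1-1: 7-1-2-3 not covered. → 3%.
Sum: 26% + 33% + 3% = 62%.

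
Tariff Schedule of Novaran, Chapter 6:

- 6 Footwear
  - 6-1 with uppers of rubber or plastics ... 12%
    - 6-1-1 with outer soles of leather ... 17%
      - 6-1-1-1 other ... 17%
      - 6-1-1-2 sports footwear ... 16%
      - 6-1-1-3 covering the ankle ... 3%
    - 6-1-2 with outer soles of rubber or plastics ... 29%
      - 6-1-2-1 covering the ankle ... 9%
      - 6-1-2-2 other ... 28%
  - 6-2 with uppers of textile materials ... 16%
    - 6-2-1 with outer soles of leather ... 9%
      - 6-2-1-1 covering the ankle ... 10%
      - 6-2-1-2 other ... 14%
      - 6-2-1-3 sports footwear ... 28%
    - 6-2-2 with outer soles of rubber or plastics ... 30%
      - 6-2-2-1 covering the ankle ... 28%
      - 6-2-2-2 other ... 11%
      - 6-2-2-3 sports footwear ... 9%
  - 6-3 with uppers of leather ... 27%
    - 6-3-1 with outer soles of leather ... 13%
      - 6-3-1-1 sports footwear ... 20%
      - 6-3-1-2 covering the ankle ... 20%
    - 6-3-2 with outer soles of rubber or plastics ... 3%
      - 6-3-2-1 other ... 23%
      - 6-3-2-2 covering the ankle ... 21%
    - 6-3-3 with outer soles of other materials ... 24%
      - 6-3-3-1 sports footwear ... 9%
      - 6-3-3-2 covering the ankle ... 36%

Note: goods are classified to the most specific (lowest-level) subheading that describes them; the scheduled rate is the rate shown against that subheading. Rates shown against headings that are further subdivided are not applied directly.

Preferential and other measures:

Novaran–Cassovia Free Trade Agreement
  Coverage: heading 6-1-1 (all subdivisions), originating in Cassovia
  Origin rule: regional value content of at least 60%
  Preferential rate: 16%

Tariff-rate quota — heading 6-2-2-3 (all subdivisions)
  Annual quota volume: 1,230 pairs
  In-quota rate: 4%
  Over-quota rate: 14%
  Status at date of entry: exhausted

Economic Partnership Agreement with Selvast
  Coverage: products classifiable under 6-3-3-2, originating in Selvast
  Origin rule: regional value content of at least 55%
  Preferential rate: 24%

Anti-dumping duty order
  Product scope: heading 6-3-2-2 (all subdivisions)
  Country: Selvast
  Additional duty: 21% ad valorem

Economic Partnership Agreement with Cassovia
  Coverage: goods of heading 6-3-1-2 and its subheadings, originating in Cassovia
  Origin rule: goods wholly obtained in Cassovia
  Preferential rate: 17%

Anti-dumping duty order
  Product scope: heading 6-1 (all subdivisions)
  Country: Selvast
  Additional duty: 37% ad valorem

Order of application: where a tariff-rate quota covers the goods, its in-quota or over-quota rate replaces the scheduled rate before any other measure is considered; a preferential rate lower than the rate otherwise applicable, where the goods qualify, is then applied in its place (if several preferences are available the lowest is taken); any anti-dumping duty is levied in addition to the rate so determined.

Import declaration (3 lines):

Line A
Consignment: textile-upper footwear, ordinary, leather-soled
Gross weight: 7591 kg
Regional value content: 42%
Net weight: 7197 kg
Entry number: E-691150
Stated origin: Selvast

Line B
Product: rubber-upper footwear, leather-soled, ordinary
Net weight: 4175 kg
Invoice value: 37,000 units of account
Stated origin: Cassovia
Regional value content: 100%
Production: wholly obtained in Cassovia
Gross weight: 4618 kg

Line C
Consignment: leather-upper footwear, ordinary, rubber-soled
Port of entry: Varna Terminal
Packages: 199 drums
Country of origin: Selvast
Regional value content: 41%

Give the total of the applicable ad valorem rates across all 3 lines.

Line A: textile-upper → 6-2; leather-soled → 6-2-1; ordinary → 6-2-1-2. Scheduled 14%. Selvast agreement on 6-3-3-2: 6-2-1-2 not covered. → 14%.
Line B: rubber-upper → 6-1; leather-soled → 6-1-1; ordinary → 6-1-1-1. Scheduled 17%. Cassovia agreement on 6-1-1: RVC ≥ 60% → 16% available; Cassovia agreement on 6-3-1-2: 6-1-1-1 not covered; preferential 16%. → 16%.
Line C: leather-upper → 6-3; rubber-soled → 6-3-2; ordinary → 6-3-2-1. Scheduled 23%. Selvast agreement on 6-3-3-2: 6-3-2-1 not covered. → 23%.
Sum: 14% + 16% + 23% = 53%.

53%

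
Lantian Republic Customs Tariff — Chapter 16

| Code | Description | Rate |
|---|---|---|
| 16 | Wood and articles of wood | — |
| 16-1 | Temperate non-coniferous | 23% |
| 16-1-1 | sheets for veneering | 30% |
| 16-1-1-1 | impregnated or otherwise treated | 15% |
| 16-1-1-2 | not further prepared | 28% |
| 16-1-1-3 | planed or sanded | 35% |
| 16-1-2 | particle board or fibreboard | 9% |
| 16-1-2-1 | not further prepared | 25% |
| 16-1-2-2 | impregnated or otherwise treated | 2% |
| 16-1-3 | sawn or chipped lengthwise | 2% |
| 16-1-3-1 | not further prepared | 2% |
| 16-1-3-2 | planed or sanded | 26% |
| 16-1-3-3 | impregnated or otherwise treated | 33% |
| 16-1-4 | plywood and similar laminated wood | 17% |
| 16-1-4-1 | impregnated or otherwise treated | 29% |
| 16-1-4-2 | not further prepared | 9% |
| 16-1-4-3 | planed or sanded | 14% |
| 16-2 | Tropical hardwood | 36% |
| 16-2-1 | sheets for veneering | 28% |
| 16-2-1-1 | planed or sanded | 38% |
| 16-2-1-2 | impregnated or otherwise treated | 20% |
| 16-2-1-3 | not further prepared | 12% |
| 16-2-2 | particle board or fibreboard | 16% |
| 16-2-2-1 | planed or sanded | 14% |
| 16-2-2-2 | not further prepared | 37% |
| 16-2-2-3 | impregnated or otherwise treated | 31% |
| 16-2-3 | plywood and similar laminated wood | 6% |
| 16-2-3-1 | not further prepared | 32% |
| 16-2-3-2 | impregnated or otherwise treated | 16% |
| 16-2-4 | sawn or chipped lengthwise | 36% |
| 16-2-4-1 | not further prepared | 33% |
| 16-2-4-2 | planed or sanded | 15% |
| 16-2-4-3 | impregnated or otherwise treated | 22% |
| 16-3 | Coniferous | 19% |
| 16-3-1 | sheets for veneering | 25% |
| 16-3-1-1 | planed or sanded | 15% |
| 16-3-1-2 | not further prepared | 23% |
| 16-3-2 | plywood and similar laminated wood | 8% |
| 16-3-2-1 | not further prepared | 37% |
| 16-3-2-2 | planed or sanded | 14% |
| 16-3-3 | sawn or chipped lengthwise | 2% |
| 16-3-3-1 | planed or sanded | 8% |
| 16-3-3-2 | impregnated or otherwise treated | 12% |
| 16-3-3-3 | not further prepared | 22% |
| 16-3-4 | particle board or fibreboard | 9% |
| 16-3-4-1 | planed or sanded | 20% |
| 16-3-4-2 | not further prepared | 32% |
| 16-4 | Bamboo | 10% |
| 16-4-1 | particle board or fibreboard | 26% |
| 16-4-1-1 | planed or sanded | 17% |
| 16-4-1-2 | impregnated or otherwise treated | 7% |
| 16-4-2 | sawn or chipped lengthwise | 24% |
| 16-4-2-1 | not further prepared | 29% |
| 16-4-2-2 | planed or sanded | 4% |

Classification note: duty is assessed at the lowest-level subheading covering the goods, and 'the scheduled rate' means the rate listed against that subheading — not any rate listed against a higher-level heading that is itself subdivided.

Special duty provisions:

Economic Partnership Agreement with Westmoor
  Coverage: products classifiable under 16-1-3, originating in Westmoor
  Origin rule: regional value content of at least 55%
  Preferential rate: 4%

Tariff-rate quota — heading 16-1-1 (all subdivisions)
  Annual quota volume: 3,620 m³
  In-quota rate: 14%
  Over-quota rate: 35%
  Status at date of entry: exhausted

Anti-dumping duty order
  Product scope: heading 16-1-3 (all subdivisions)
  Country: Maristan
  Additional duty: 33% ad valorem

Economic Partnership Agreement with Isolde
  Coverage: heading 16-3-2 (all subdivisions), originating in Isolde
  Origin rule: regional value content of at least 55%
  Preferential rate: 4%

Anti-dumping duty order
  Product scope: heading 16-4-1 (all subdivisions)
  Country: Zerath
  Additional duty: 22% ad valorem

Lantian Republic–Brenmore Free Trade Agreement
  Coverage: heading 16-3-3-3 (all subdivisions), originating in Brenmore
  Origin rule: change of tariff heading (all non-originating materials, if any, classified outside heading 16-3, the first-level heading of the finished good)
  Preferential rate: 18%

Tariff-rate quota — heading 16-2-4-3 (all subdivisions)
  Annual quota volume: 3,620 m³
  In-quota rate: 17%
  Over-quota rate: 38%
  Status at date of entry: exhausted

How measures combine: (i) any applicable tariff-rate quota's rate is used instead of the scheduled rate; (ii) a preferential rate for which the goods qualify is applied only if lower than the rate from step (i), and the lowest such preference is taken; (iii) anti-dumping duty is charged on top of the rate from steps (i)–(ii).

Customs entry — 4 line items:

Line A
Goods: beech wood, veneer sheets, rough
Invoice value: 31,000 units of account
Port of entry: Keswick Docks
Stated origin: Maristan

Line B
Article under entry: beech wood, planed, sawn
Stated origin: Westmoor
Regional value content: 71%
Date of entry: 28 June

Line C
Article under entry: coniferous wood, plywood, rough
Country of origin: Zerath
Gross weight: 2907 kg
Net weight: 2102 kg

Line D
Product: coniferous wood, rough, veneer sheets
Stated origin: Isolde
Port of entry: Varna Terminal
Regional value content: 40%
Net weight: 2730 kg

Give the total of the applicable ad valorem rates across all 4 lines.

Line A: beech → 16-1; veneer sheets → 16-1-1; rough → 16-1-1-2. Scheduled 28%. quota on 16-1-1 exhausted → over-quota 35%. → 35%.
Line B: beech → 16-1; sawn → 16-1-3; planed → 16-1-3-2. Scheduled 26%. Westmoor agreement on 16-1-3: RVC ≥ 55% → 4% available; preferential 4%. → 4%.
Line C: coniferous → 16-3; plywood → 16-3-2; rough → 16-3-2-1. Scheduled 37%. No special measure applies. → 37%.
Line D: coniferous → 16-3; veneer sheets → 16-3-1; rough → 16-3-1-2. Scheduled 23%. Isolde agreement on 16-3-2: 16-3-1-2 not covered. → 23%.
Sum: 35% + 4% + 37% + 23% = 99%.

99%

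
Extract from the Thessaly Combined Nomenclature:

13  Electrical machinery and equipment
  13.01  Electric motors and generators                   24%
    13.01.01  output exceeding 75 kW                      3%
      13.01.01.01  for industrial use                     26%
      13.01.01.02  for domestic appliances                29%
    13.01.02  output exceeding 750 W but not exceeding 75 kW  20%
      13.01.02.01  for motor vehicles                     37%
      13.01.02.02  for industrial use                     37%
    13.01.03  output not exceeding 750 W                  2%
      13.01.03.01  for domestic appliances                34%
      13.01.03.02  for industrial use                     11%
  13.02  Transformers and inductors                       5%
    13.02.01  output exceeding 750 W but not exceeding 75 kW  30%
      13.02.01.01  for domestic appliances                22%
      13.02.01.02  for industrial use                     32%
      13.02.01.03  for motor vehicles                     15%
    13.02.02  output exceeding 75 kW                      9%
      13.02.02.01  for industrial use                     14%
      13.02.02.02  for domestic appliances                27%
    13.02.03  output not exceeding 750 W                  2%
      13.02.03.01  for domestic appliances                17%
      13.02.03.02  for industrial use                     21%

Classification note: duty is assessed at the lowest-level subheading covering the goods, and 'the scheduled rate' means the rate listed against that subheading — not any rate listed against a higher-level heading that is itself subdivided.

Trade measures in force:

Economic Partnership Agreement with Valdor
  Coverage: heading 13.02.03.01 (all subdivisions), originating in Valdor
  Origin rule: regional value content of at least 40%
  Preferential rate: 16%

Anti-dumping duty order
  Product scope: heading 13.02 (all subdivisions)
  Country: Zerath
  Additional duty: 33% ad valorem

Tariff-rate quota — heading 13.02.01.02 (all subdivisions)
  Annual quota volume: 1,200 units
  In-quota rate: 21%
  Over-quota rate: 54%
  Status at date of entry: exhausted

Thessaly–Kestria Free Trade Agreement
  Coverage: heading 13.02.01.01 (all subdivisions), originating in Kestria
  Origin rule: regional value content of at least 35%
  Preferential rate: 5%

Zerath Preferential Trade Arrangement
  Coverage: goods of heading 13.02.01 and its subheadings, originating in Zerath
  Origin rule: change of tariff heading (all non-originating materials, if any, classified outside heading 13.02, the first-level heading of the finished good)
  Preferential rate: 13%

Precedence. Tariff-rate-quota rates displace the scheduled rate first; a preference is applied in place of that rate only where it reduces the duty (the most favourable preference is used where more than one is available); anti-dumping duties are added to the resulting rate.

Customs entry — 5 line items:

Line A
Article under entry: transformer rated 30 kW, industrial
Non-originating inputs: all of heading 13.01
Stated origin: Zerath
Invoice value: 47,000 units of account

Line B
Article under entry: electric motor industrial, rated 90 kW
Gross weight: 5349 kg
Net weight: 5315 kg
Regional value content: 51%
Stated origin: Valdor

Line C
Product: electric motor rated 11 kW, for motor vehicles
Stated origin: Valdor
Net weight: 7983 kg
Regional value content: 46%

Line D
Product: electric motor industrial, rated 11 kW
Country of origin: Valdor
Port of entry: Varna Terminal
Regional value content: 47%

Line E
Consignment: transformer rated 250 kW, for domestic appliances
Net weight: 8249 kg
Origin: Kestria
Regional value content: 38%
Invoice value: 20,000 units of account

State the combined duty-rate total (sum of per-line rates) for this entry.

Line A: transformer → 13.02; rated 30 kW → 13.02.01; industrial → 13.02.01.02. Scheduled 32%. quota on 13.02.01.02 exhausted → over-quota 54%; Zerath agreement on 13.02.01: CTH met → 13% available; preferential 13%; anti-dumping (Zerath, 13.02): +33%; total 13% + 33% = 46%. → 46%.
Line B: electric motor → 13.01; rated 90 kW → 13.01.01; industrial → 13.01.01.01. Scheduled 26%. Valdor agreement on 13.02.03.01: 13.01.01.01 not covered. → 26%.
Line C: electric motor → 13.01; rated 11 kW → 13.01.02; for motor vehicles → 13.01.02.01. Scheduled 37%. Valdor agreement on 13.02.03.01: 13.01.02.01 not covered. → 37%.
Line D: electric motor → 13.01; rated 11 kW → 13.01.02; industrial → 13.01.02.02. Scheduled 37%. Valdor agreement on 13.02.03.01: 13.01.02.02 not covered. → 37%.
Line E: transformer → 13.02; rated 250 kW → 13.02.02; for domestic appliances → 13.02.02.02. Scheduled 27%. Kestria agreement on 13.02.01.01: 13.02.02.02 not covered. → 27%.
Sum: 46% + 26% + 37% + 37% + 27% = 173%.

173%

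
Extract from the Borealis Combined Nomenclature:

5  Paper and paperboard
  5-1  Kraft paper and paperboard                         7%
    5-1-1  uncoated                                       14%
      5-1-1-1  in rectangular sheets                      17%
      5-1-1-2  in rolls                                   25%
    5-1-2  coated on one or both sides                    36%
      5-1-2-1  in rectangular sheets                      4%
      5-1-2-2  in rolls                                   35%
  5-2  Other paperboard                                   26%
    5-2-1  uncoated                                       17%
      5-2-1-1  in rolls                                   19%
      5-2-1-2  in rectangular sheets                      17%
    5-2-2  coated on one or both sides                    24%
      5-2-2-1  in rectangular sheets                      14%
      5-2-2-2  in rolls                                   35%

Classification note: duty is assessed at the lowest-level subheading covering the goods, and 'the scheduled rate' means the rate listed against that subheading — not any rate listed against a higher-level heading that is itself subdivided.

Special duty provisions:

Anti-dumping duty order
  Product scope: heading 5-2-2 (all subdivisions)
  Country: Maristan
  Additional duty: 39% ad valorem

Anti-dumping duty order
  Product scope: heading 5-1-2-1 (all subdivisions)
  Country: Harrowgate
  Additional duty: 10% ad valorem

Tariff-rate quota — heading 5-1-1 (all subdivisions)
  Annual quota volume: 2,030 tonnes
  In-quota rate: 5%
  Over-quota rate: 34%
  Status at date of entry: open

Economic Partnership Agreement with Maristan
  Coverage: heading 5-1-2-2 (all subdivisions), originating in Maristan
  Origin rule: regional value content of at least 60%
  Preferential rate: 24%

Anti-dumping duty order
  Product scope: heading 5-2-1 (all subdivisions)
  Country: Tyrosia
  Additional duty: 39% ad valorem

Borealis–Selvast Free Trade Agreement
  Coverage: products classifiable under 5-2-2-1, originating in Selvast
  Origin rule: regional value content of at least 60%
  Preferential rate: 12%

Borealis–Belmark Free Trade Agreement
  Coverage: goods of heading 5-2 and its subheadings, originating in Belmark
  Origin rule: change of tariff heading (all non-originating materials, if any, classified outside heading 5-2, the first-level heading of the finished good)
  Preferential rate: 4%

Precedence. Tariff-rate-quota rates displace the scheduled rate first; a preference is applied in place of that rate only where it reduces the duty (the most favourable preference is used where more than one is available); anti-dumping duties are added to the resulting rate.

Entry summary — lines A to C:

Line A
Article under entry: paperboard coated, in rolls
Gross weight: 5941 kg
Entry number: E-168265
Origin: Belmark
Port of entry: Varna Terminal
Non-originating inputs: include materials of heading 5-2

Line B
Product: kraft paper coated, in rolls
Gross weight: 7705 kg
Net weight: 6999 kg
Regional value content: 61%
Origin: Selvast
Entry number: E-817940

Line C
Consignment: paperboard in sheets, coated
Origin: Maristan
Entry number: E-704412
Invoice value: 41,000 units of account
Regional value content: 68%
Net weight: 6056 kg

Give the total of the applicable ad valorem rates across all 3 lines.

123%

Line A: paperboard → 5-2; coated → 5-2-2; in rolls → 5-2-2-2. Scheduled 35%. Belmark agreement on 5-2: CTH not met. → 35%.
Line B: kraft paper → 5-1; coated → 5-1-2; in rolls → 5-1-2-2. Scheduled 35%. Selvast agreement on 5-2-2-1: 5-1-2-2 not covered. → 35%.
Line C: paperboard → 5-2; coated → 5-2-2; in sheets → 5-2-2-1. Scheduled 14%. Maristan agreement on 5-1-2-2: 5-2-2-1 not covered; anti-dumping (Maristan, 5-2-2): +39%; total 14% + 39% = 53%. → 53%.
Sum: 35% + 35% + 53% = 123%.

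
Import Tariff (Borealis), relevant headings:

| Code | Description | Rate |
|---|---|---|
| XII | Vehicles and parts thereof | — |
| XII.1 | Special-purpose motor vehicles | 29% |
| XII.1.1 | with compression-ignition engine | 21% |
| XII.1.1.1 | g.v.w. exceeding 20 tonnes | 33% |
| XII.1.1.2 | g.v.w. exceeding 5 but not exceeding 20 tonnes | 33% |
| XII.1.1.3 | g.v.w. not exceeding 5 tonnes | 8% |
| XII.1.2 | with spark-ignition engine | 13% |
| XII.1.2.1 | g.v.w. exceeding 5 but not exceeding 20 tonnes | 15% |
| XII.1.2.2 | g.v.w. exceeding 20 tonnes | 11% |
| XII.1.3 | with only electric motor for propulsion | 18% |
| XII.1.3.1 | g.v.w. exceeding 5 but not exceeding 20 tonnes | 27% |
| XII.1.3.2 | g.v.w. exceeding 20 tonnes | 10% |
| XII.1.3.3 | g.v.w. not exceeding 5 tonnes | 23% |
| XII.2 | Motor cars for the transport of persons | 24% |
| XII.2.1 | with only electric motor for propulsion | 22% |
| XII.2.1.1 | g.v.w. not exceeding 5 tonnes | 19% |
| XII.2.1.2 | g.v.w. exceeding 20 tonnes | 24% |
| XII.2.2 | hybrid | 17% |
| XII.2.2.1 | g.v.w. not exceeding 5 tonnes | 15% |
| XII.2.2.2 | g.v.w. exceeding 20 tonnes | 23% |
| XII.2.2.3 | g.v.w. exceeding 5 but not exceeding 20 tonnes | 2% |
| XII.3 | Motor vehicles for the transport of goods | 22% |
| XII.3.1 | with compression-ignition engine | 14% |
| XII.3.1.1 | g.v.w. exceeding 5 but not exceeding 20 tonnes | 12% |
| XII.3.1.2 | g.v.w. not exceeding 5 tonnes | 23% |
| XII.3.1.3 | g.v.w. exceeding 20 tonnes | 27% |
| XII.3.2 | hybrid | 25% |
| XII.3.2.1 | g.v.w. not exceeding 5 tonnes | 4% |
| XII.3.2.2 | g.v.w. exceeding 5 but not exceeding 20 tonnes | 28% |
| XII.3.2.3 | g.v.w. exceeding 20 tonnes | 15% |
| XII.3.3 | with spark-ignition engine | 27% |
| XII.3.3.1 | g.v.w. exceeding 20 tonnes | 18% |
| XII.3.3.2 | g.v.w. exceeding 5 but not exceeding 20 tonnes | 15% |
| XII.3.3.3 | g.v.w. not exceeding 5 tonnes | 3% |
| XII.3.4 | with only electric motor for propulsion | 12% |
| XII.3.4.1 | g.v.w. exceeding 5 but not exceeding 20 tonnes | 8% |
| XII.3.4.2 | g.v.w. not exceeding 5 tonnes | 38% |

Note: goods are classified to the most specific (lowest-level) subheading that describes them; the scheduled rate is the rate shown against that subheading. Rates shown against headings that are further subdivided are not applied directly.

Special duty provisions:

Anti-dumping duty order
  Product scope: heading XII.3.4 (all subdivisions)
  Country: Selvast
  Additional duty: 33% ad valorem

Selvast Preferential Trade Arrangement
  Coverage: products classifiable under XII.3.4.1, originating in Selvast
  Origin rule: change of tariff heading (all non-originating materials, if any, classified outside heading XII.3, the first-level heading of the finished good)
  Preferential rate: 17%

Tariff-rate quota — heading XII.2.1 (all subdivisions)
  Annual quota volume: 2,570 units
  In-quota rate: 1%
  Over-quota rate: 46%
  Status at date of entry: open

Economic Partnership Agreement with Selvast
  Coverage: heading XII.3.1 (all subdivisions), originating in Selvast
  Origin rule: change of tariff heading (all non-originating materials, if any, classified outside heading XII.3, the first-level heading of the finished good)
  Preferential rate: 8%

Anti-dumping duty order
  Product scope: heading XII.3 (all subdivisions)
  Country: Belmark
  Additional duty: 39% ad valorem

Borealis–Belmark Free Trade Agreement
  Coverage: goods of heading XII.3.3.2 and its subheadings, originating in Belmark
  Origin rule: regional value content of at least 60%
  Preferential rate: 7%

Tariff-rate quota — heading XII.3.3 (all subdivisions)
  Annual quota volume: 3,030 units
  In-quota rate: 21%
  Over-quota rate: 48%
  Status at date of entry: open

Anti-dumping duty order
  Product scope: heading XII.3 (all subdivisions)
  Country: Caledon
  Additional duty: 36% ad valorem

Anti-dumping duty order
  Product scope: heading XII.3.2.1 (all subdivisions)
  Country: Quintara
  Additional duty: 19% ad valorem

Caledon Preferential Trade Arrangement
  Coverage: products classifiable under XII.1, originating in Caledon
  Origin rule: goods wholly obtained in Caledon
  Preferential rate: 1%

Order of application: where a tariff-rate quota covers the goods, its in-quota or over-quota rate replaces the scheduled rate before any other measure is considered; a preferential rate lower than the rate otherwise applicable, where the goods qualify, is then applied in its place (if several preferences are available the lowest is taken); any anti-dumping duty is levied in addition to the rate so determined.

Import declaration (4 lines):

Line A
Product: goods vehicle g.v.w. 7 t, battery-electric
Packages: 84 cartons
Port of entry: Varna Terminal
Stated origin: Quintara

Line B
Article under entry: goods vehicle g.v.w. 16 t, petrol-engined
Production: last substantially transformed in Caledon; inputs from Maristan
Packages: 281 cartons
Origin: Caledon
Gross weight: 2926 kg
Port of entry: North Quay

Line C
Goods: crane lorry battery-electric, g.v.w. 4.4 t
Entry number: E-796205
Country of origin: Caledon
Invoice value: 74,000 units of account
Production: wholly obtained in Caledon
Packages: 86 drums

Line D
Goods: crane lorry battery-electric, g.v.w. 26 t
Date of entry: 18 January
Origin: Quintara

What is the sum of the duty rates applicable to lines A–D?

Line A: goods vehicle → XII.3; battery-electric → XII.3.4; g.v.w. 7 t → XII.3.4.1. Scheduled 8%. No special measure applies. → 8%.
Line B: goods vehicle → XII.3; petrol-engined → XII.3.3; g.v.w. 16 t → XII.3.3.2. Scheduled 15%. quota on XII.3.3 open → in-quota 21%; Caledon agreement on XII.1: XII.3.3.2 not covered; anti-dumping (Caledon, XII.3): +36%; total 21% + 36% = 57%. → 57%.
Line C: crane lorry → XII.1; battery-electric → XII.1.3; g.v.w. 4.4 t → XII.1.3.3. Scheduled 23%. Caledon agreement on XII.1: wholly obtained → 1% available; preferential 1%. → 1%.
Line D: crane lorry → XII.1; battery-electric → XII.1.3; g.v.w. 26 t → XII.1.3.2. Scheduled 10%. No special measure applies. → 10%.
Sum: 8% + 57% + 1% + 10% = 76%.

76%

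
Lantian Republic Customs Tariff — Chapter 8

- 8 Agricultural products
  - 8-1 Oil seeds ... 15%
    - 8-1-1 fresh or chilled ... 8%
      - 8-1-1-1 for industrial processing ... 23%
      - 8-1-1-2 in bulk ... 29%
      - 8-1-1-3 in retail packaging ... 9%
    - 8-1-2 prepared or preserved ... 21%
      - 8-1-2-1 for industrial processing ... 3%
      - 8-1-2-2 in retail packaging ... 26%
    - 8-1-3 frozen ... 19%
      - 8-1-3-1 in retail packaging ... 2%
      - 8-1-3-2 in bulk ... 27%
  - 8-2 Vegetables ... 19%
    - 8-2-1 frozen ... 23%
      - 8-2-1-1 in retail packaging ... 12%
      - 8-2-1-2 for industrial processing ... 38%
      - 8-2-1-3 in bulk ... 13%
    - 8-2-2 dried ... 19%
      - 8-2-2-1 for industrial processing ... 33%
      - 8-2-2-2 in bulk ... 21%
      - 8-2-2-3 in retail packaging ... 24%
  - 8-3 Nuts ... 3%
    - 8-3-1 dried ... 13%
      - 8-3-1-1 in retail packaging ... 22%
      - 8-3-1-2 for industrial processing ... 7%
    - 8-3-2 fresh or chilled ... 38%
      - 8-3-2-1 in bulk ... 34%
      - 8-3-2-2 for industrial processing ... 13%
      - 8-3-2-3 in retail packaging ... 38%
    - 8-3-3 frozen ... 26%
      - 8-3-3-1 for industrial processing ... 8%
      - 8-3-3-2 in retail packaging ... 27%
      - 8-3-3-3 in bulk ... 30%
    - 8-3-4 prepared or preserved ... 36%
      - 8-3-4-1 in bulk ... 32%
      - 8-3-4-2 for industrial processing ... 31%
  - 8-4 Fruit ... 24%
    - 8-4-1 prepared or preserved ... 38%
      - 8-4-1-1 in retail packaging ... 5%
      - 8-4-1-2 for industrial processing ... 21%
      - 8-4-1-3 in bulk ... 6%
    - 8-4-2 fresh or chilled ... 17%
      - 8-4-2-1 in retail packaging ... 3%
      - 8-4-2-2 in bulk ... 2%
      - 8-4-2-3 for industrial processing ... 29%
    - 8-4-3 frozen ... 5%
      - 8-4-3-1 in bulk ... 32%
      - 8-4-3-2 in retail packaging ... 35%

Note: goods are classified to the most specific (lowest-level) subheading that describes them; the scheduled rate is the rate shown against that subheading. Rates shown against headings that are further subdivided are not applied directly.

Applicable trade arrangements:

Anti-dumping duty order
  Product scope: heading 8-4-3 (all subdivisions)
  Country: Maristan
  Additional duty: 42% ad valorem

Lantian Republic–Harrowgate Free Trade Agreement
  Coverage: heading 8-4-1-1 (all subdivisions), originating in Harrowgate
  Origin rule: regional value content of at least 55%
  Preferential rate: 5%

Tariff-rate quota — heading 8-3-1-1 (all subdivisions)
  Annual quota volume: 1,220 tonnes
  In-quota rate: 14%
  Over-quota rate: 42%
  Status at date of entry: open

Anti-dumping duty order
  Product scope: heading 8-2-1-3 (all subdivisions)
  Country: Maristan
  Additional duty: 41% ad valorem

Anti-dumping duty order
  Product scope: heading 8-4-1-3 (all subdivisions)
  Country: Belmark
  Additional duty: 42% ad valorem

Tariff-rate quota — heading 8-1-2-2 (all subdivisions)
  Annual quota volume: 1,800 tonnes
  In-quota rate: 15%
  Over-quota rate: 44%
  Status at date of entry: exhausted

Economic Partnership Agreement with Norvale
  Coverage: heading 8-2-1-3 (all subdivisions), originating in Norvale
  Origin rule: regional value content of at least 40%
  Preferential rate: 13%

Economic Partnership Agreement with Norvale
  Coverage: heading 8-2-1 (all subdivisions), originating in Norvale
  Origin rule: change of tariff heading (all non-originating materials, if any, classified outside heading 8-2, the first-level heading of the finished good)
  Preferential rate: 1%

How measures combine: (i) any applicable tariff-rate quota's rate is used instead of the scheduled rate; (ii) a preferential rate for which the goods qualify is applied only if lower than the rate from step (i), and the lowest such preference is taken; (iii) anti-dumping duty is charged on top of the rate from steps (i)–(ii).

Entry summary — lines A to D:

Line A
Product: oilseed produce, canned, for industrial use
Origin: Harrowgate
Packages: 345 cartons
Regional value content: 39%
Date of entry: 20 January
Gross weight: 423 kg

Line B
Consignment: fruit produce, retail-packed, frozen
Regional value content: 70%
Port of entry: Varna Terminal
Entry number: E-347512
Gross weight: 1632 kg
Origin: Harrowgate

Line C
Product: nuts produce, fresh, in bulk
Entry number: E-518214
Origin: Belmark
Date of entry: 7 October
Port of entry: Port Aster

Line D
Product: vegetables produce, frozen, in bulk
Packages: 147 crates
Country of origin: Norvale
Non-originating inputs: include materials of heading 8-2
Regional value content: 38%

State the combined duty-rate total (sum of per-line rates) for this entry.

85%

Line A: oilseed → 8-1; canned → 8-1-2; for industrial use → 8-1-2-1. Scheduled 3%. Harrowgate agreement on 8-4-1-1: 8-1-2-1 not covered. → 3%.
Line B: fruit → 8-4; frozen → 8-4-3; retail-packed → 8-4-3-2. Scheduled 35%. Harrowgate agreement on 8-4-1-1: 8-4-3-2 not covered. → 35%.
Line C: nuts → 8-3; fresh → 8-3-2; in bulk → 8-3-2-1. Scheduled 34%. No special measure applies. → 34%.
Line D: vegetables → 8-2; frozen → 8-2-1; in bulk → 8-2-1-3. Scheduled 13%. Norvale agreement on 8-2-1-3: RVC < 40%; Norvale agreement on 8-2-1: CTH not met. → 13%.
Sum: 3% + 35% + 34% + 13% = 85%.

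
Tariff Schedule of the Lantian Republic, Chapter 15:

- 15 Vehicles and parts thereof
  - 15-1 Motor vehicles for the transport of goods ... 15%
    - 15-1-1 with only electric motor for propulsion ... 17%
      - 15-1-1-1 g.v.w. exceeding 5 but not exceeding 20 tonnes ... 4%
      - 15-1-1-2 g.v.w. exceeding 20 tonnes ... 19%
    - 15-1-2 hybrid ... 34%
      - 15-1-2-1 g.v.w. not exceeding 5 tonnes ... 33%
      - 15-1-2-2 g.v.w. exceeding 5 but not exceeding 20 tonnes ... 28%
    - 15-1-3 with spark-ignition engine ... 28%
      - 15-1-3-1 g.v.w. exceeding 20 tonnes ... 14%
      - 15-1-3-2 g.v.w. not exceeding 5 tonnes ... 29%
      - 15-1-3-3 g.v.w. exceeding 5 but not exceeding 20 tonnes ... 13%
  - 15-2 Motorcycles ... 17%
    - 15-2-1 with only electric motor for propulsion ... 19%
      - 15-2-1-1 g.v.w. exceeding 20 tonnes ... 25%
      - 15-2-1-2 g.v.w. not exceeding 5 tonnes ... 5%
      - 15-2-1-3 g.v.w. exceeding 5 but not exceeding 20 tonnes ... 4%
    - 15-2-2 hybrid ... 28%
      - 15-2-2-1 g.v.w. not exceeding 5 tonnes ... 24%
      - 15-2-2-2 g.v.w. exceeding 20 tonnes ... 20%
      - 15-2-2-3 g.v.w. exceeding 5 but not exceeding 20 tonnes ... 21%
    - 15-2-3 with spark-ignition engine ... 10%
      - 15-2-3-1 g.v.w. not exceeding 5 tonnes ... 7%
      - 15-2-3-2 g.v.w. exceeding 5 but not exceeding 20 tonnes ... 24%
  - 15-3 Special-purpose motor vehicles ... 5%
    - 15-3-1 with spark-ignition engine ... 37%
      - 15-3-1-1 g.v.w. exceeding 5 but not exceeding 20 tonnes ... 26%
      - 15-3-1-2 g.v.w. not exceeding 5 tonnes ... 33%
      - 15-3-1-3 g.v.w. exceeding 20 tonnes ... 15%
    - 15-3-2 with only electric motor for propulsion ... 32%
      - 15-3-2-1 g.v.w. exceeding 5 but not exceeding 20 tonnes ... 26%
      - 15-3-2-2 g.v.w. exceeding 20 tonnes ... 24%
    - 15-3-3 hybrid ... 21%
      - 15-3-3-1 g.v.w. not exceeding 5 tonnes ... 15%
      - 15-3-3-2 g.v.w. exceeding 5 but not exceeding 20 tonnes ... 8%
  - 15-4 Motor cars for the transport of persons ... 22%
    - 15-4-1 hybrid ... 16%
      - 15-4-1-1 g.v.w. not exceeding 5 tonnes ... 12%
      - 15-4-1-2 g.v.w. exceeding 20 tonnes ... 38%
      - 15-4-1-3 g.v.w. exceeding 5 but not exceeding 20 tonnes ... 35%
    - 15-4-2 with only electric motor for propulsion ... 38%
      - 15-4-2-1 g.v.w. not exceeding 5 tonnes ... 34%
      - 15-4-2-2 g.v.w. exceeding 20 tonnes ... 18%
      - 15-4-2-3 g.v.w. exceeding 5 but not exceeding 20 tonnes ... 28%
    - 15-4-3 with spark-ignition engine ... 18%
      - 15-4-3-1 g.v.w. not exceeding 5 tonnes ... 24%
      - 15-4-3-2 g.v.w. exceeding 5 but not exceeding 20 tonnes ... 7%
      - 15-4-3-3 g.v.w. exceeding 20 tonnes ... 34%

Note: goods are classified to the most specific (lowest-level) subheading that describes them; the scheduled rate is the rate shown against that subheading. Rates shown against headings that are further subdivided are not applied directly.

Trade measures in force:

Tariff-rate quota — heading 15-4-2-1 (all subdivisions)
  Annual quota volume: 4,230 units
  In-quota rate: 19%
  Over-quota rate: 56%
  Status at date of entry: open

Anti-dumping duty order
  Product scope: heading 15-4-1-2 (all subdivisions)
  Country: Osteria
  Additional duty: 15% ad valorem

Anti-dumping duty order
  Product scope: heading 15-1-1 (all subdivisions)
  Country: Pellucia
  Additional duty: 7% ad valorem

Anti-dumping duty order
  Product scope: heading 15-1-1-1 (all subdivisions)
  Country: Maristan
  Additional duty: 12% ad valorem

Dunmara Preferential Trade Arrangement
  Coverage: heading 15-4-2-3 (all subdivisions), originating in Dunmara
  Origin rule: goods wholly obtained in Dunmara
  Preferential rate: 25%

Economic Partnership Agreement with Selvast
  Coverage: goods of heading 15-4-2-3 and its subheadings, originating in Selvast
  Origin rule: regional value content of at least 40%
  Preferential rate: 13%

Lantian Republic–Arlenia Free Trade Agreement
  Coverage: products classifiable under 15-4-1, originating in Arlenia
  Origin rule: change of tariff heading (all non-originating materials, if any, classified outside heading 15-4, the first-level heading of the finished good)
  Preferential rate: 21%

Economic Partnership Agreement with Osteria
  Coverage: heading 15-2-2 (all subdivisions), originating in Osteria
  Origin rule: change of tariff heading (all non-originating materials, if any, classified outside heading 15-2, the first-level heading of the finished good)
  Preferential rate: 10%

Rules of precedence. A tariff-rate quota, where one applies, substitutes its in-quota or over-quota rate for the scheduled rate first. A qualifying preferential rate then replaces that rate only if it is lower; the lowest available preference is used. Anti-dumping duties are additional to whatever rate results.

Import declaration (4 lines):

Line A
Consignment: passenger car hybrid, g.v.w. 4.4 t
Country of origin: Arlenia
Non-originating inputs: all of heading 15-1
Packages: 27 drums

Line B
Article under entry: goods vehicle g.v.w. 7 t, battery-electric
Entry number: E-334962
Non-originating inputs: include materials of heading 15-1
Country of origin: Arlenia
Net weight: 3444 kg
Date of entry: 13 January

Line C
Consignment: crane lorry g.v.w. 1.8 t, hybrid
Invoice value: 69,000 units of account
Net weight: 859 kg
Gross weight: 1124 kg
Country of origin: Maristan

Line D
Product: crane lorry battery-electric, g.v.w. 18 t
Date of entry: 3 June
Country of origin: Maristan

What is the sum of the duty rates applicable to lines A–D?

Line A: passenger car → 15-4; hybrid → 15-4-1; g.v.w. 4.4 t → 15-4-1-1. Scheduled 12%. Arlenia agreement on 15-4-1: CTH met → 21% available; preference 21% not lower than 12% → no reduction. → 12%.
Line B: goods vehicle → 15-1; battery-electric → 15-1-1; g.v.w. 7 t → 15-1-1-1. Scheduled 4%. Arlenia agreement on 15-4-1: 15-1-1-1 not covered. → 4%.
Line C: crane lorry → 15-3; hybrid → 15-3-3; g.v.w. 1.8 t → 15-3-3-1. Scheduled 15%. No special measure applies. → 15%.
Line D: crane lorry → 15-3; battery-electric → 15-3-2; g.v.w. 18 t → 15-3-2-1. Scheduled 26%. No special measure applies. → 26%.
Sum: 12% + 4% + 15% + 26% = 57%.

57%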